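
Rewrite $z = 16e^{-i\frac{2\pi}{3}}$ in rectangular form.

a = r cos θ = 16 * -1/2 = -8
b = r sin θ = 16 * -sqrt(3)/2 = -8*sqrt(3)
z = -8 - 8*sqrt(3)i


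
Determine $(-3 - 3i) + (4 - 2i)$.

(-3 + 4) + (-3 + (-2))i = 1 - 5i


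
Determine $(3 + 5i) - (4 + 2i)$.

(3 - 4) + (5 - 2)i = -1 + 3i


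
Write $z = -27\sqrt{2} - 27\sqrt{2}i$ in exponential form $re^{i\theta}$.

r = |z| = sqrt((-27*sqrt(2))^2 + (-27*sqrt(2))^2) = sqrt(1458 + 1458) = sqrt(2916) = 54
θ = arctan(b/a) = arctan(-38.1838/-38.1838) (quadrant-adjusted) = 225° = 5π/4
z = 54e^(i*5π/4)


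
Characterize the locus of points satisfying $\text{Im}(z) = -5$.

Im(z) = y where z = x + yi; the equation y = -5 is satisfied by all points with that y-coordinate
Locus: Horizontal line y = -5


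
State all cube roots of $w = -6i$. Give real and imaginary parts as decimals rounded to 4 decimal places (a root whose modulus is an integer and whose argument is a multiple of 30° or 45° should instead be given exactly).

|w| = 6, arg(w) = 270°
Root modulus = 6^(1/3) ≈ 1.817121
Root arguments: θ_k = (270° + 360°k)/3 for k = 0, 1, ..., 2
Compute each root as (root modulus)(cos θ_k + i sin θ_k) using full-precision intermediates, then round to 4 decimal places.
Roots: 1.8171i, -1.5737 - 0.9086i, 1.5737 - 0.9086i


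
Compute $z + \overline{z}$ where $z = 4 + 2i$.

z + conjugate(z) = (a + bi) + (a - bi) = 2a
= 2 * 4 = 8


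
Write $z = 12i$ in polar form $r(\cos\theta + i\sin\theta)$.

r = |z| = sqrt(a^2 + b^2) = sqrt((0)^2 + (12)^2) = sqrt(0 + 144) = sqrt(144) = 12
a = 0 and b > 0, so z lies on the positive imaginary axis: θ = 90°
z = 12(cos 90° + i sin 90°)


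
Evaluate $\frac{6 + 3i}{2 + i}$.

Multiply numerator and denominator by conjugate (2 - i):
= (6 + 3i)(2 - i) / (2^2 + 1^2)
= (15) / 5
= 3


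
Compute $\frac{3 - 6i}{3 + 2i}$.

Multiply numerator and denominator by conjugate (3 - 2i):
= (3 - 6i)(3 - 2i) / (3^2 + 2^2)
= (-3 - 24i) / 13
= -3/13 - (24/13)i


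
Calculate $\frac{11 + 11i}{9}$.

Divisor is real, so divide each part by 9:
= 11/9 + (11/9)i


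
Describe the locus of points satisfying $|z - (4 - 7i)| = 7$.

|z - z0| = r describes a circle centered at z0 with radius r
Here z0 = 4 - 7i and r = 7
Locus: Circle centered at (4, -7) with radius 7


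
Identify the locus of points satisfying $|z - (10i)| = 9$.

|z - z0| = r describes a circle centered at z0 with radius r
Here z0 = 10i and r = 9
Locus: Circle centered at (0, 10) with radius 9


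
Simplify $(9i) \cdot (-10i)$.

(a1*a2 - b1*b2) + (a1*b2 + b1*a2)i
= (0 - (-90)) + (0 + 0)i
= 90


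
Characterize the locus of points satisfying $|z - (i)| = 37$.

|z - z0| = r describes a circle centered at z0 with radius r
Here z0 = i and r = 37
Locus: Circle centered at (0, 1) with radius 37


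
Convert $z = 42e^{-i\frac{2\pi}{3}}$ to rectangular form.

a = r cos θ = 42 * -1/2 = -21
b = r sin θ = 42 * -sqrt(3)/2 = -21*sqrt(3)
z = -21 - 21*sqrt(3)i


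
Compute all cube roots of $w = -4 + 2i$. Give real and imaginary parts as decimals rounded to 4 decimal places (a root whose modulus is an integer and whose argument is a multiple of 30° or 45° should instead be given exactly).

|w| = sqrt(20) ≈ 4.472136, arg(w) ≈ 153.434949°
Root modulus = sqrt(20)^(1/3) ≈ 1.647549
Root arguments: θ_k = (arg(w) + 360°k)/3 for k = 0, 1, ..., 2
Compute each root as (root modulus)(cos θ_k + i sin θ_k) using full-precision intermediates, then round to 4 decimal places.
Roots: 1.0336 + 1.2830i, -1.6279 + 0.2536i, 0.5943 - 1.5366i


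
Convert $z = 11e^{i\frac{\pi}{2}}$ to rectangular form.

a = r cos θ = 11 * 0 = 0
b = r sin θ = 11 * 1 = 11
z = 11i


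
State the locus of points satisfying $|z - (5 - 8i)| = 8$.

|z - z0| = r describes a circle centered at z0 with radius r
Here z0 = 5 - 8i and r = 8
Locus: Circle centered at (5, -8) with radius 8


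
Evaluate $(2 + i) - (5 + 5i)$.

(2 - 5) + (1 - 5)i = -3 - 4i


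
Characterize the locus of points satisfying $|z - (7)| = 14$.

|z - z0| = r describes a circle centered at z0 with radius r
Here z0 = 7 and r = 14
Locus: Circle centered at (7, 0) with radius 14


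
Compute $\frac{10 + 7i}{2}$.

Divisor is real, so divide each part by 2:
= 5 + (7/2)i


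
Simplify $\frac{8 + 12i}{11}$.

Divisor is real, so divide each part by 11:
= 8/11 + (12/11)i


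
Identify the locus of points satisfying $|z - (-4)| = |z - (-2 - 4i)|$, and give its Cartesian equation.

|z - z1| = |z - z2| means z is equidistant from z1 and z2,
i.e. the perpendicular bisector of the segment from (-4, 0) to (-2, -4) (midpoint (-3, -2)).
With z = x + yi, square both sides:
(x - (-4))^2 + (y - 0)^2 = (x - (-2))^2 + (y - (-4))^2
The x^2 and y^2 terms cancel: 4x + (-8)y = 20 - 16 = 4
Simplify: x - 2y = 1
Locus: Perpendicular bisector of the segment from (-4, 0) to (-2, -4): the line x - 2y = 1


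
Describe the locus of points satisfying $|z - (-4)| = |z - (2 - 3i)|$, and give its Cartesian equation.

|z - z1| = |z - z2| means z is equidistant from z1 and z2,
i.e. the perpendicular bisector of the segment from (-4, 0) to (2, -3) (midpoint (-1, -3/2)).
With z = x + yi, square both sides:
(x - (-4))^2 + (y - 0)^2 = (x - 2)^2 + (y - (-3))^2
The x^2 and y^2 terms cancel: 12x + (-6)y = 13 - 16 = -3
Simplify: 4x - 2y = -1
Locus: Perpendicular bisector of the segment from (-4, 0) to (2, -3): the line 4x - 2y = -1


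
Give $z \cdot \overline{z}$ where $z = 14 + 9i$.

z * conjugate(z) = |z|^2 = a^2 + b^2
= 14^2 + 9^2 = 277


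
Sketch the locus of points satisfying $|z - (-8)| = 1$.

|z - z0| = r describes a circle centered at z0 with radius r
Here z0 = -8 and r = 1
Locus: Circle centered at (-8, 0) with radius 1


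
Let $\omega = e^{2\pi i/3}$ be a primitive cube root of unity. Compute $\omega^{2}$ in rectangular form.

ω^2 = e^(2πi·2/3) = e^(i·4π/3)
= cos(4π/3) + i sin(4π/3)
= -1/2 - (sqrt(3)/2)i


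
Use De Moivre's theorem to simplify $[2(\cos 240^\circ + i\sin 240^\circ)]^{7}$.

By De Moivre: z^n = r^n(cos(nθ) + i sin(nθ))
= 2^7(cos(7*240°) + i sin(7*240°))
= 128(cos 240° + i sin 240°)
= -64 - 64*sqrt(3)i


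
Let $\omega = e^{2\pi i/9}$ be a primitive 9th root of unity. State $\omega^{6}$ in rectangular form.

ω^6 = e^(2πi·6/9) = e^(i·4π/3)
= cos(4π/3) + i sin(4π/3)
= -1/2 - (sqrt(3)/2)i


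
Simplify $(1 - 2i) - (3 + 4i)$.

(1 - 3) + (-2 - 4)i = -2 - 6i


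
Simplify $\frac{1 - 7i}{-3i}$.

Multiply numerator and denominator by conjugate (3i):
= (1 - 7i)(3i) / (0^2 + (-3)^2)
= (21 + 3i) / 9
Divide through by 3: (7 + i) / 3
= 7/3 + (1/3)i


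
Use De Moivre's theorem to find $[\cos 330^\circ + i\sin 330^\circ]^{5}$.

By De Moivre: z^n = r^n(cos(nθ) + i sin(nθ))
= 1^5(cos(5*330°) + i sin(5*330°))
= 1(cos 210° + i sin 210°)
= -sqrt(3)/2 - (1/2)i


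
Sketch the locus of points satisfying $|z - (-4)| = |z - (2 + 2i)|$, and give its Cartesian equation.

|z - z1| = |z - z2| means z is equidistant from z1 and z2,
i.e. the perpendicular bisector of the segment from (-4, 0) to (2, 2) (midpoint (-1, 1)).
With z = x + yi, square both sides:
(x - (-4))^2 + (y - 0)^2 = (x - 2)^2 + (y - 2)^2
The x^2 and y^2 terms cancel: 12x + 4y = 8 - 16 = -8
Simplify: 3x + y = -2
Locus: Perpendicular bisector of the segment from (-4, 0) to (2, 2): the line 3x + y = -2


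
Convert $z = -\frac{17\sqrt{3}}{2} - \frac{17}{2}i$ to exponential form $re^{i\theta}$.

r = |z| = sqrt((-17*sqrt(3)/2)^2 + (-17/2)^2) = sqrt(867/4 + 289/4) = sqrt(289) = 17
θ = arctan(b/a) = arctan(-8.5/-14.7224) (quadrant-adjusted) = -150° = -5π/6
z = 17e^(-i*5π/6)


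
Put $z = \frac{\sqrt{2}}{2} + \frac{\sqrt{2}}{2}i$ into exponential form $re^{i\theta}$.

r = |z| = sqrt((sqrt(2)/2)^2 + (sqrt(2)/2)^2) = sqrt(1/2 + 1/2) = sqrt(1) = 1
θ = arctan(b/a) = arctan(0.7071/0.7071) (quadrant-adjusted) = 45° = π/4
z = 1e^(i*π/4)


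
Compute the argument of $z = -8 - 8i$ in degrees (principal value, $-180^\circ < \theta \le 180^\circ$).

θ = arctan(b/a) = arctan(-8/-8) (quadrant-adjusted) = -135°


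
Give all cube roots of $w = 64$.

|w| = 64, arg(w) = 0°
Root modulus = 64^(1/3) = 4
Root arguments: θ_k = (0° + 360°k)/3 for k = 0, 1, ..., 2
Roots: 4, -2 + 2*sqrt(3)i, -2 - 2*sqrt(3)i


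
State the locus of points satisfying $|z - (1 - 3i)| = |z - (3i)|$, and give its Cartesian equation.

|z - z1| = |z - z2| means z is equidistant from z1 and z2,
i.e. the perpendicular bisector of the segment from (1, -3) to (0, 3) (midpoint (1/2, 0)).
With z = x + yi, square both sides:
(x - 1)^2 + (y - (-3))^2 = (x - 0)^2 + (y - 3)^2
The x^2 and y^2 terms cancel: -2x + 12y = 9 - 10 = -1
Simplify: 2x - 12y = 1
Locus: Perpendicular bisector of the segment from (1, -3) to (0, 3): the line 2x - 12y = 1


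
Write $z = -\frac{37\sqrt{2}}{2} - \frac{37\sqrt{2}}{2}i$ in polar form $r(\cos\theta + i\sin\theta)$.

r = |z| = sqrt(a^2 + b^2) = sqrt((-37*sqrt(2)/2)^2 + (-37*sqrt(2)/2)^2) = sqrt(1369/2 + 1369/2) = sqrt(1369) = 37
θ = arctan(b/a) = arctan(-26.163/-26.163) (quadrant-adjusted) = 225°
z = 37(cos 225° + i sin 225°)


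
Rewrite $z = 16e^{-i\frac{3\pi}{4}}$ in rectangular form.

a = r cos θ = 16 * -sqrt(2)/2 = -8*sqrt(2)
b = r sin θ = 16 * -sqrt(2)/2 = -8*sqrt(2)
z = -8*sqrt(2) - 8*sqrt(2)i


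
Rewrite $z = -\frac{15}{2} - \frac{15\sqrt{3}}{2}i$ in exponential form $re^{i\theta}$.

r = |z| = sqrt((-15/2)^2 + (-15*sqrt(3)/2)^2) = sqrt(225/4 + 675/4) = sqrt(225) = 15
θ = arctan(b/a) = arctan(-12.9904/-7.5) (quadrant-adjusted) = -120° = -2π/3
z = 15e^(-i*2π/3)


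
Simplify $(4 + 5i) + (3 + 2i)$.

(4 + 3) + (5 + 2)i = 7 + 7i


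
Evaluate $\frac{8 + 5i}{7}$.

Divisor is real, so divide each part by 7:
= 8/7 + (5/7)i


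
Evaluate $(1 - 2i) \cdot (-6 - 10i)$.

(a1*a2 - b1*b2) + (a1*b2 + b1*a2)i
= (-6 - 20) + (-10 + 12)i
= -26 + 2i


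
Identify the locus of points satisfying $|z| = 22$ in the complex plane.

|z| = 22 means sqrt(x^2 + y^2) = 22
This is a circle of radius 22 centered at the origin


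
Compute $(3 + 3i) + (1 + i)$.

(3 + 1) + (3 + 1)i = 4 + 4i


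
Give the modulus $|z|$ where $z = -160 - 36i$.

|z| = sqrt(a^2 + b^2) = sqrt((-160)^2 + (-36)^2) = sqrt(26896) = 164


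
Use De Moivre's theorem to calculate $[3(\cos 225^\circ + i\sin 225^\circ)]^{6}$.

By De Moivre: z^n = r^n(cos(nθ) + i sin(nθ))
= 3^6(cos(6*225°) + i sin(6*225°))
= 729(cos 270° + i sin 270°)
= -729i


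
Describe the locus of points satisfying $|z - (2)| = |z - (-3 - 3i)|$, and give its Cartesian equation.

|z - z1| = |z - z2| means z is equidistant from z1 and z2,
i.e. the perpendicular bisector of the segment from (2, 0) to (-3, -3) (midpoint (-1/2, -3/2)).
With z = x + yi, square both sides:
(x - 2)^2 + (y - 0)^2 = (x - (-3))^2 + (y - (-3))^2
The x^2 and y^2 terms cancel: -10x + (-6)y = 18 - 4 = 14
Simplify: 5x + 3y = -7
Locus: Perpendicular bisector of the segment from (2, 0) to (-3, -3): the line 5x + 3y = -7


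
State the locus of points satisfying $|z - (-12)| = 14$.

|z - z0| = r describes a circle centered at z0 with radius r
Here z0 = -12 and r = 14
Locus: Circle centered at (-12, 0) with radius 14


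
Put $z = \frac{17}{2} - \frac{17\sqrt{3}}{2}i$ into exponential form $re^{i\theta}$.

r = |z| = sqrt((17/2)^2 + (-17*sqrt(3)/2)^2) = sqrt(289/4 + 867/4) = sqrt(289) = 17
θ = arctan(b/a) = arctan(-14.7224/8.5) (quadrant-adjusted) = -60° = -π/3
z = 17e^(-i*π/3)


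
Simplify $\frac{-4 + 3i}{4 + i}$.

Multiply numerator and denominator by conjugate (4 - i):
= (-4 + 3i)(4 - i) / (4^2 + 1^2)
= (-13 + 16i) / 17
= -13/17 + (16/17)i


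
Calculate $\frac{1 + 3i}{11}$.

Divisor is real, so divide each part by 11:
= 1/11 + (3/11)i


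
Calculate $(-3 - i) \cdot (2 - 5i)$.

(a1*a2 - b1*b2) + (a1*b2 + b1*a2)i
= (-6 - 5) + (15 + (-2))i
= -11 + 13i


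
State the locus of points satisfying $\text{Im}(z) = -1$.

Im(z) = y where z = x + yi; the equation y = -1 is satisfied by all points with that y-coordinate
Locus: Horizontal line y = -1


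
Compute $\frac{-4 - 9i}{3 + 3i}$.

Multiply numerator and denominator by conjugate (3 - 3i):
= (-4 - 9i)(3 - 3i) / (3^2 + 3^2)
= (-39 - 15i) / 18
Divide through by 3: (-13 - 5i) / 6
= -13/6 - (5/6)i


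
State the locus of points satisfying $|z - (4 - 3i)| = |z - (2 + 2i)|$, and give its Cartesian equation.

|z - z1| = |z - z2| means z is equidistant from z1 and z2,
i.e. the perpendicular bisector of the segment from (4, -3) to (2, 2) (midpoint (3, -1/2)).
With z = x + yi, square both sides:
(x - 4)^2 + (y - (-3))^2 = (x - 2)^2 + (y - 2)^2
The x^2 and y^2 terms cancel: -4x + 10y = 8 - 25 = -17
Simplify: 4x - 10y = 17
Locus: Perpendicular bisector of the segment from (4, -3) to (2, 2): the line 4x - 10y = 17


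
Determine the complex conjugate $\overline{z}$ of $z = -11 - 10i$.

If z = a + bi, then conjugate(z) = a - bi
conjugate(-11 - 10i) = -11 + 10i


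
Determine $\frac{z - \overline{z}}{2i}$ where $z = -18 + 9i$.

z - conjugate(z) = 2bi
(z - conjugate(z))/(2i) = 2bi/(2i) = b = 9


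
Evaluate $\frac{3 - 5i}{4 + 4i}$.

Multiply numerator and denominator by conjugate (4 - 4i):
= (3 - 5i)(4 - 4i) / (4^2 + 4^2)
= (-8 - 32i) / 32
Divide through by 8: (-1 - 4i) / 4
= -1/4 - i


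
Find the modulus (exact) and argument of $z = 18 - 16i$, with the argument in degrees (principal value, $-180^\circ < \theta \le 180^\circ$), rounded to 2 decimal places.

|z| = sqrt(18^2 + (-16)^2) = sqrt(580)
arg(z) = arctan(b/a) = arctan(-16/18) (quadrant-adjusted) = -41.63°


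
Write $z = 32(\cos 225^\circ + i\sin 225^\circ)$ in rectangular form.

a = r cos θ = 32 * -sqrt(2)/2 = -16*sqrt(2)
b = r sin θ = 32 * -sqrt(2)/2 = -16*sqrt(2)
z = -16*sqrt(2) - 16*sqrt(2)i


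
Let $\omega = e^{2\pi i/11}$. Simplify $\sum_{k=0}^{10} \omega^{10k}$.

Let ζ = ω^10 = e^(2πi·10/11). Since 11 ∤ 10, ζ ≠ 1.
Sum = Σ_{k=0}^{10} ζ^k = (ζ^11 - 1)/(ζ - 1) = (ω^{10·11} - 1)/(ζ - 1) = (1 - 1)/(ζ - 1) = 0


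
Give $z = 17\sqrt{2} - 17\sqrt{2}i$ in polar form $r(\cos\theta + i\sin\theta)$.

r = |z| = sqrt(a^2 + b^2) = sqrt((17*sqrt(2))^2 + (-17*sqrt(2))^2) = sqrt(578 + 578) = sqrt(1156) = 34
θ = arctan(b/a) = arctan(-24.0416/24.0416) (quadrant-adjusted) = 315°
z = 34(cos 315° + i sin 315°)


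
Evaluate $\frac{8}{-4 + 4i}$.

Multiply numerator and denominator by conjugate (-4 - 4i):
= (8)(-4 - 4i) / ((-4)^2 + 4^2)
= (-32 - 32i) / 32
= -1 - i


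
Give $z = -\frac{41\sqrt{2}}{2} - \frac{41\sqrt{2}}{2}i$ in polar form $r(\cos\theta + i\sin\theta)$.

r = |z| = sqrt(a^2 + b^2) = sqrt((-41*sqrt(2)/2)^2 + (-41*sqrt(2)/2)^2) = sqrt(1681/2 + 1681/2) = sqrt(1681) = 41
θ = arctan(b/a) = arctan(-28.9914/-28.9914) (quadrant-adjusted) = 225°
z = 41(cos 225° + i sin 225°)


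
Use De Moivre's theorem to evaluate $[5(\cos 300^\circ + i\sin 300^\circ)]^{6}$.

By De Moivre: z^n = r^n(cos(nθ) + i sin(nθ))
= 5^6(cos(6*300°) + i sin(6*300°))
= 15625(cos 0° + i sin 0°)
= 15625


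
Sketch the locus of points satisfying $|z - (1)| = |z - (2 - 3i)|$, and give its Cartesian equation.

|z - z1| = |z - z2| means z is equidistant from z1 and z2,
i.e. the perpendicular bisector of the segment from (1, 0) to (2, -3) (midpoint (3/2, -3/2)).
With z = x + yi, square both sides:
(x - 1)^2 + (y - 0)^2 = (x - 2)^2 + (y - (-3))^2
The x^2 and y^2 terms cancel: 2x + (-6)y = 13 - 1 = 12
Simplify: x - 3y = 6
Locus: Perpendicular bisector of the segment from (1, 0) to (2, -3): the line x - 3y = 6


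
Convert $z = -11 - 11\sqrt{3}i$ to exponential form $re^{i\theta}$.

r = |z| = sqrt((-11)^2 + (-11*sqrt(3))^2) = sqrt(121 + 363) = sqrt(484) = 22
θ = arctan(b/a) = arctan(-19.0526/-11) (quadrant-adjusted) = -120° = -2π/3
z = 22e^(-i*2π/3)


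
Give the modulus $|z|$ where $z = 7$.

|z| = sqrt(a^2 + b^2) = sqrt(7^2 + 0^2) = sqrt(49) = 7


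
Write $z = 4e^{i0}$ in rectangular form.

a = r cos θ = 4 * 1 = 4
b = r sin θ = 4 * 0 = 0
z = 4


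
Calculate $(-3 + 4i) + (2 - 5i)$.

(-3 + 2) + (4 + (-5))i = -1 - i


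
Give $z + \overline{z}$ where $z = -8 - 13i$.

z + conjugate(z) = (a + bi) + (a - bi) = 2a
= 2 * (-8) = -16


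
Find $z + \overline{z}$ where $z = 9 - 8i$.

z + conjugate(z) = (a + bi) + (a - bi) = 2a
= 2 * 9 = 18


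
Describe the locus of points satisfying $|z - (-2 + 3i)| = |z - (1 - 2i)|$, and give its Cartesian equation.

|z - z1| = |z - z2| means z is equidistant from z1 and z2,
i.e. the perpendicular bisector of the segment from (-2, 3) to (1, -2) (midpoint (-1/2, 1/2)).
With z = x + yi, square both sides:
(x - (-2))^2 + (y - 3)^2 = (x - 1)^2 + (y - (-2))^2
The x^2 and y^2 terms cancel: 6x + (-10)y = 5 - 13 = -8
Simplify: 3x - 5y = -4
Locus: Perpendicular bisector of the segment from (-2, 3) to (1, -2): the line 3x - 5y = -4


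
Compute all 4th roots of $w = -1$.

|w| = 1, arg(w) = 180°
Root modulus = 1^(1/4) = 1
Root arguments: θ_k = (180° + 360°k)/4 for k = 0, 1, ..., 3
Roots: sqrt(2)/2 + (sqrt(2)/2)i, -sqrt(2)/2 + (sqrt(2)/2)i, -sqrt(2)/2 - (sqrt(2)/2)i, sqrt(2)/2 - (sqrt(2)/2)i


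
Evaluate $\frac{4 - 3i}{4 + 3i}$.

Multiply numerator and denominator by conjugate (4 - 3i):
= (4 - 3i)(4 - 3i) / (4^2 + 3^2)
= (7 - 24i) / 25
= 7/25 - (24/25)i


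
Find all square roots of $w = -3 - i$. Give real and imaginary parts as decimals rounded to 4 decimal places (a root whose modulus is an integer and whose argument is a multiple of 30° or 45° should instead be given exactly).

|w| = sqrt(10) ≈ 3.162278, arg(w) ≈ 198.434949°
Root modulus = sqrt(10)^(1/2) ≈ 1.778279
Root arguments: θ_k = (arg(w) + 360°k)/2 for k = 0, 1, ..., 1
Compute each root as (root modulus)(cos θ_k + i sin θ_k) using full-precision intermediates, then round to 4 decimal places.
Roots: -0.2848 + 1.7553i, 0.2848 - 1.7553i


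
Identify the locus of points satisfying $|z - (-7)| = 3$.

|z - z0| = r describes a circle centered at z0 with radius r
Here z0 = -7 and r = 3
Locus: Circle centered at (-7, 0) with radius 3


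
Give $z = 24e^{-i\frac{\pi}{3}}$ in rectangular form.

a = r cos θ = 24 * 1/2 = 12
b = r sin θ = 24 * -sqrt(3)/2 = -12*sqrt(3)
z = 12 - 12*sqrt(3)i


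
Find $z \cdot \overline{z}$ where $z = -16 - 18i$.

z * conjugate(z) = |z|^2 = a^2 + b^2
= (-16)^2 + (-18)^2 = 580


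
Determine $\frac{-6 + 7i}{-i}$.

Multiply numerator and denominator by conjugate (i):
= (-6 + 7i)(i) / (0^2 + (-1)^2)
= (-7 - 6i) / 1
= -7 - 6i


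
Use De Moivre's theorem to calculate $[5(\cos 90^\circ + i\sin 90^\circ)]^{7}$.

By De Moivre: z^n = r^n(cos(nθ) + i sin(nθ))
= 5^7(cos(7*90°) + i sin(7*90°))
= 78125(cos 270° + i sin 270°)
= -78125i


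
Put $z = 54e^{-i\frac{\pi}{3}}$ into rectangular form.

a = r cos θ = 54 * 1/2 = 27
b = r sin θ = 54 * -sqrt(3)/2 = -27*sqrt(3)
z = 27 - 27*sqrt(3)i


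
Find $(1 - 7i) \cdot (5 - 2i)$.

(a1*a2 - b1*b2) + (a1*b2 + b1*a2)i
= (5 - 14) + (-2 + (-35))i
= -9 - 37i


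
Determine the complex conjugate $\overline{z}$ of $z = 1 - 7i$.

If z = a + bi, then conjugate(z) = a - bi
conjugate(1 - 7i) = 1 + 7i


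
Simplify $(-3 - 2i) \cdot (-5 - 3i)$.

(a1*a2 - b1*b2) + (a1*b2 + b1*a2)i
= (15 - 6) + (9 + 10)i
= 9 + 19i


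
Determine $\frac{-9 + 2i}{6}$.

Divisor is real, so divide each part by 6:
= -3/2 + (1/3)i


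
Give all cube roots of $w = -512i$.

|w| = 512, arg(w) = 270°
Root modulus = 512^(1/3) = 8
Root arguments: θ_k = (270° + 360°k)/3 for k = 0, 1, ..., 2
Roots: 8i, -4*sqrt(3) - 4i, 4*sqrt(3) - 4i


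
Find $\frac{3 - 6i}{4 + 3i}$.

Multiply numerator and denominator by conjugate (4 - 3i):
= (3 - 6i)(4 - 3i) / (4^2 + 3^2)
= (-6 - 33i) / 25
= -6/25 - (33/25)i


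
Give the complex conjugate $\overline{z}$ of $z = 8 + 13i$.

If z = a + bi, then conjugate(z) = a - bi
conjugate(8 + 13i) = 8 - 13i


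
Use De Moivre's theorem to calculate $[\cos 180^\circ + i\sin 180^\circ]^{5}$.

By De Moivre: z^n = r^n(cos(nθ) + i sin(nθ))
= 1^5(cos(5*180°) + i sin(5*180°))
= 1(cos 180° + i sin 180°)
= -1


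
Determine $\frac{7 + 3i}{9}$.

Divisor is real, so divide each part by 9:
= 7/9 + (1/3)i


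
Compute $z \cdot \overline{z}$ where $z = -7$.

z * conjugate(z) = |z|^2 = a^2 + b^2
= (-7)^2 + 0^2 = 49


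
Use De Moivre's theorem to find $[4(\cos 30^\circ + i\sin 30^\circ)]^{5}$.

By De Moivre: z^n = r^n(cos(nθ) + i sin(nθ))
= 4^5(cos(5*30°) + i sin(5*30°))
= 1024(cos 150° + i sin 150°)
= -512*sqrt(3) + 512i


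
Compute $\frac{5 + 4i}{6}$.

Divisor is real, so divide each part by 6:
= 5/6 + (2/3)i


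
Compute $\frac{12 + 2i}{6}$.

Divisor is real, so divide each part by 6:
= 2 + (1/3)i


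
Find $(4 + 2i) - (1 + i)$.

(4 - 1) + (2 - 1)i = 3 + i


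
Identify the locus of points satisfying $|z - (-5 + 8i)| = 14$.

|z - z0| = r describes a circle centered at z0 with radius r
Here z0 = -5 + 8i and r = 14
Locus: Circle centered at (-5, 8) with radius 14


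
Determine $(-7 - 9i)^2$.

(a + bi)^2 = a^2 - b^2 + 2abi
= (-7)^2 - (-9)^2 + 2*(-7)*(-9)i
= -32 + 126i


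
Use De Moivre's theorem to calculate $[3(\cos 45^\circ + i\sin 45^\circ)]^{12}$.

By De Moivre: z^n = r^n(cos(nθ) + i sin(nθ))
= 3^12(cos(12*45°) + i sin(12*45°))
= 531441(cos 180° + i sin 180°)
= -531441


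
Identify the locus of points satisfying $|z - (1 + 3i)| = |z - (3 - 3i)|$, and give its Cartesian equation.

|z - z1| = |z - z2| means z is equidistant from z1 and z2,
i.e. the perpendicular bisector of the segment from (1, 3) to (3, -3) (midpoint (2, 0)).
With z = x + yi, square both sides:
(x - 1)^2 + (y - 3)^2 = (x - 3)^2 + (y - (-3))^2
The x^2 and y^2 terms cancel: 4x + (-12)y = 18 - 10 = 8
Simplify: x - 3y = 2
Locus: Perpendicular bisector of the segment from (1, 3) to (3, -3): the line x - 3y = 2


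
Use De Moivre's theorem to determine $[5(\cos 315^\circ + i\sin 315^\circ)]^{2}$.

By De Moivre: z^n = r^n(cos(nθ) + i sin(nθ))
= 5^2(cos(2*315°) + i sin(2*315°))
= 25(cos 270° + i sin 270°)
= -25i


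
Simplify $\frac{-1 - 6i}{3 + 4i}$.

Multiply numerator and denominator by conjugate (3 - 4i):
= (-1 - 6i)(3 - 4i) / (3^2 + 4^2)
= (-27 - 14i) / 25
= -27/25 - (14/25)i


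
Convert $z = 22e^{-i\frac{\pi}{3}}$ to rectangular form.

a = r cos θ = 22 * 1/2 = 11
b = r sin θ = 22 * -sqrt(3)/2 = -11*sqrt(3)
z = 11 - 11*sqrt(3)i


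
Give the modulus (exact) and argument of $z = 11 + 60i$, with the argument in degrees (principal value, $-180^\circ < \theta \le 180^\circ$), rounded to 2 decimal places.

|z| = sqrt(11^2 + 60^2) = 61
arg(z) = arctan(b/a) = arctan(60/11) (quadrant-adjusted) = 79.61°


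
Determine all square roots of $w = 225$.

|w| = 225, arg(w) = 0°
Root modulus = 225^(1/2) = 15
Root arguments: θ_k = (0° + 360°k)/2 for k = 0, 1, ..., 1
Roots: 15, -15


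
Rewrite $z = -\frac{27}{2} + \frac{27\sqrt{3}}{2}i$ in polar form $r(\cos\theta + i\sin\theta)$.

r = |z| = sqrt(a^2 + b^2) = sqrt((-27/2)^2 + (27*sqrt(3)/2)^2) = sqrt(729/4 + 2187/4) = sqrt(729) = 27
θ = arctan(b/a) = arctan(23.3827/-13.5) (quadrant-adjusted) = 120°
z = 27(cos 120° + i sin 120°)


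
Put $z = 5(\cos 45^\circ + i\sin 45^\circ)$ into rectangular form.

a = r cos θ = 5 * sqrt(2)/2 = 5*sqrt(2)/2
b = r sin θ = 5 * sqrt(2)/2 = 5*sqrt(2)/2
z = 5*sqrt(2)/2 + (5*sqrt(2)/2)i


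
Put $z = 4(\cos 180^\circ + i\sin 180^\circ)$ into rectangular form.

a = r cos θ = 4 * -1 = -4
b = r sin θ = 4 * 0 = 0
z = -4


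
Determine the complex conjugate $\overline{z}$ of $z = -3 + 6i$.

If z = a + bi, then conjugate(z) = a - bi
conjugate(-3 + 6i) = -3 - 6i


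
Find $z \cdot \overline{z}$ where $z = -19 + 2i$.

z * conjugate(z) = |z|^2 = a^2 + b^2
= (-19)^2 + 2^2 = 365


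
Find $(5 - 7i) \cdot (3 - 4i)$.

(a1*a2 - b1*b2) + (a1*b2 + b1*a2)i
= (15 - 28) + (-20 + (-21))i
= -13 - 41i


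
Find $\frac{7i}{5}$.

Divisor is real, so divide each part by 5:
= 0 + (7/5)i


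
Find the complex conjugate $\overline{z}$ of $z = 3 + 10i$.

If z = a + bi, then conjugate(z) = a - bi
conjugate(3 + 10i) = 3 - 10i


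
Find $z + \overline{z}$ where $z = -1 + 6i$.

z + conjugate(z) = (a + bi) + (a - bi) = 2a
= 2 * (-1) = -2


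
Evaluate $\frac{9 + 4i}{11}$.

Divisor is real, so divide each part by 11:
= 9/11 + (4/11)i


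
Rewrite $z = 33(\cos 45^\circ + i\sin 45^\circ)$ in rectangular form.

a = r cos θ = 33 * sqrt(2)/2 = 33*sqrt(2)/2
b = r sin θ = 33 * sqrt(2)/2 = 33*sqrt(2)/2
z = 33*sqrt(2)/2 + (33*sqrt(2)/2)i


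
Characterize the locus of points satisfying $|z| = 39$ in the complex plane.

|z| = 39 means sqrt(x^2 + y^2) = 39
This is a circle of radius 39 centered at the origin


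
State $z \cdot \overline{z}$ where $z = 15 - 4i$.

z * conjugate(z) = |z|^2 = a^2 + b^2
= 15^2 + (-4)^2 = 241


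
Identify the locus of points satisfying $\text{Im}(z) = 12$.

Im(z) = y where z = x + yi; the equation y = 12 is satisfied by all points with that y-coordinate
Locus: Horizontal line y = 12


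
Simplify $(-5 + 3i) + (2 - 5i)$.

(-5 + 2) + (3 + (-5))i = -3 - 2i


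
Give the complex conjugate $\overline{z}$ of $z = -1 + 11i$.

If z = a + bi, then conjugate(z) = a - bi
conjugate(-1 + 11i) = -1 - 11i


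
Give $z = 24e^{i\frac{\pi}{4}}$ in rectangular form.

a = r cos θ = 24 * sqrt(2)/2 = 12*sqrt(2)
b = r sin θ = 24 * sqrt(2)/2 = 12*sqrt(2)
z = 12*sqrt(2) + 12*sqrt(2)i


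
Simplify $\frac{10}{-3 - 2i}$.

Multiply numerator and denominator by conjugate (-3 + 2i):
= (10)(-3 + 2i) / ((-3)^2 + (-2)^2)
= (-30 + 20i) / 13
= -30/13 + (20/13)i


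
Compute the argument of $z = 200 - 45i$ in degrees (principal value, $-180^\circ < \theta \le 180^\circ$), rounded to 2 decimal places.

θ = arctan(b/a) = arctan(-45/200) (quadrant-adjusted) = -12.68°


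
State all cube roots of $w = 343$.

|w| = 343, arg(w) = 0°
Root modulus = 343^(1/3) = 7
Root arguments: θ_k = (0° + 360°k)/3 for k = 0, 1, ..., 2
Roots: 7, -7/2 + (7*sqrt(3)/2)i, -7/2 - (7*sqrt(3)/2)i


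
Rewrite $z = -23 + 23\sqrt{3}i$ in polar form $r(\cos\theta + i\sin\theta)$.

r = |z| = sqrt(a^2 + b^2) = sqrt((-23)^2 + (23*sqrt(3))^2) = sqrt(529 + 1587) = sqrt(2116) = 46
θ = arctan(b/a) = arctan(39.8372/-23) (quadrant-adjusted) = 120°
z = 46(cos 120° + i sin 120°)


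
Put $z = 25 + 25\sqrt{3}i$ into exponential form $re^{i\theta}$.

r = |z| = sqrt((25)^2 + (25*sqrt(3))^2) = sqrt(625 + 1875) = sqrt(2500) = 50
θ = arctan(b/a) = arctan(43.3013/25) (quadrant-adjusted) = 60° = π/3
z = 50e^(i*π/3)


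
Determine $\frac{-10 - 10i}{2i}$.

Multiply numerator and denominator by conjugate (-2i):
= (-10 - 10i)(-2i) / (0^2 + 2^2)
= (-20 + 20i) / 4
= -5 + 5i


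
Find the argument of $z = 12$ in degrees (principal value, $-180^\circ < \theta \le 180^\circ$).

b = 0 and a > 0, so z lies on the positive real axis: θ = 0°


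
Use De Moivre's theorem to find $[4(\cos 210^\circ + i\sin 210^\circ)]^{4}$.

By De Moivre: z^n = r^n(cos(nθ) + i sin(nθ))
= 4^4(cos(4*210°) + i sin(4*210°))
= 256(cos 120° + i sin 120°)
= -128 + 128*sqrt(3)i


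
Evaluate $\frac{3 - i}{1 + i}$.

Multiply numerator and denominator by conjugate (1 - i):
= (3 - i)(1 - i) / (1^2 + 1^2)
= (2 - 4i) / 2
= 1 - 2i


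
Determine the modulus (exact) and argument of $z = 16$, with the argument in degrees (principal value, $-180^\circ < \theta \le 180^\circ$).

|z| = sqrt(16^2 + 0^2) = 16
b = 0 and a > 0, so z lies on the positive real axis: arg(z) = 0°


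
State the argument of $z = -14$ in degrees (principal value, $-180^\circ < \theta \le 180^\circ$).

b = 0 and a < 0, so z lies on the negative real axis: θ = 180°


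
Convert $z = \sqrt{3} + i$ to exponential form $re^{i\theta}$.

r = |z| = sqrt((sqrt(3))^2 + (1)^2) = sqrt(3 + 1) = sqrt(4) = 2
θ = arctan(b/a) = arctan(1/1.7321) (quadrant-adjusted) = 30° = π/6
z = 2e^(i*π/6)


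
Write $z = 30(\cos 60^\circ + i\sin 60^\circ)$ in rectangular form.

a = r cos θ = 30 * 1/2 = 15
b = r sin θ = 30 * sqrt(3)/2 = 15*sqrt(3)
z = 15 + 15*sqrt(3)i


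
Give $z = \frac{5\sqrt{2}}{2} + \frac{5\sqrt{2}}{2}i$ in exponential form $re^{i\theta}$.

r = |z| = sqrt((5*sqrt(2)/2)^2 + (5*sqrt(2)/2)^2) = sqrt(25/2 + 25/2) = sqrt(25) = 5
θ = arctan(b/a) = arctan(3.5355/3.5355) (quadrant-adjusted) = 45° = π/4
z = 5e^(i*π/4)


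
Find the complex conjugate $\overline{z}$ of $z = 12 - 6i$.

If z = a + bi, then conjugate(z) = a - bi
conjugate(12 - 6i) = 12 + 6i


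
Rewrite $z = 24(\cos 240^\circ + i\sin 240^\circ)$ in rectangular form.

a = r cos θ = 24 * -1/2 = -12
b = r sin θ = 24 * -sqrt(3)/2 = -12*sqrt(3)
z = -12 - 12*sqrt(3)i


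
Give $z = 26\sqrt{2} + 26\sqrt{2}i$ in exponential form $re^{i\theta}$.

r = |z| = sqrt((26*sqrt(2))^2 + (26*sqrt(2))^2) = sqrt(1352 + 1352) = sqrt(2704) = 52
θ = arctan(b/a) = arctan(36.7696/36.7696) (quadrant-adjusted) = 45° = π/4
z = 52e^(i*π/4)


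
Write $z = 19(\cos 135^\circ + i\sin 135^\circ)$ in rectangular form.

a = r cos θ = 19 * -sqrt(2)/2 = -19*sqrt(2)/2
b = r sin θ = 19 * sqrt(2)/2 = 19*sqrt(2)/2
z = -19*sqrt(2)/2 + (19*sqrt(2)/2)i


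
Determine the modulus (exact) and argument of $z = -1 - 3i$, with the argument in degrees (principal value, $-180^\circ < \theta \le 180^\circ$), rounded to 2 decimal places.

|z| = sqrt((-1)^2 + (-3)^2) = sqrt(10)
arg(z) = arctan(b/a) = arctan(-3/-1) (quadrant-adjusted) = -108.43°


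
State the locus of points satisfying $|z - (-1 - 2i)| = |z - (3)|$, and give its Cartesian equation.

|z - z1| = |z - z2| means z is equidistant from z1 and z2,
i.e. the perpendicular bisector of the segment from (-1, -2) to (3, 0) (midpoint (1, -1)).
With z = x + yi, square both sides:
(x - (-1))^2 + (y - (-2))^2 = (x - 3)^2 + (y - 0)^2
The x^2 and y^2 terms cancel: 8x + 4y = 9 - 5 = 4
Simplify: 2x + y = 1
Locus: Perpendicular bisector of the segment from (-1, -2) to (3, 0): the line 2x + y = 1


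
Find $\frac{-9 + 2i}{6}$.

Divisor is real, so divide each part by 6:
= -3/2 + (1/3)i


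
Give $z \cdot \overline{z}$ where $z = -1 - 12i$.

z * conjugate(z) = |z|^2 = a^2 + b^2
= (-1)^2 + (-12)^2 = 145


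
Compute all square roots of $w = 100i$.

|w| = 100, arg(w) = 90°
Root modulus = 100^(1/2) = 10
Root arguments: θ_k = (90° + 360°k)/2 for k = 0, 1, ..., 1
Roots: 5*sqrt(2) + 5*sqrt(2)i, -5*sqrt(2) - 5*sqrt(2)i


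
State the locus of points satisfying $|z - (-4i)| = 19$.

|z - z0| = r describes a circle centered at z0 with radius r
Here z0 = -4i and r = 19
Locus: Circle centered at (0, -4) with radius 19


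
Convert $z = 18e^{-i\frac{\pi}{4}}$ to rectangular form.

a = r cos θ = 18 * sqrt(2)/2 = 9*sqrt(2)
b = r sin θ = 18 * -sqrt(2)/2 = -9*sqrt(2)
z = 9*sqrt(2) - 9*sqrt(2)i


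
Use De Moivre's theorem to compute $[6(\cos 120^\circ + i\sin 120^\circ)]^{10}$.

By De Moivre: z^n = r^n(cos(nθ) + i sin(nθ))
= 6^10(cos(10*120°) + i sin(10*120°))
= 60466176(cos 120° + i sin 120°)
= -30233088 + 30233088*sqrt(3)i


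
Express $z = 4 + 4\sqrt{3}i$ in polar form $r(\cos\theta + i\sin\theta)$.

r = |z| = sqrt(a^2 + b^2) = sqrt((4)^2 + (4*sqrt(3))^2) = sqrt(16 + 48) = sqrt(64) = 8
θ = arctan(b/a) = arctan(6.9282/4) (quadrant-adjusted) = 60°
z = 8(cos 60° + i sin 60°)


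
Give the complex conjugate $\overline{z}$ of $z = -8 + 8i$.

If z = a + bi, then conjugate(z) = a - bi
conjugate(-8 + 8i) = -8 - 8i


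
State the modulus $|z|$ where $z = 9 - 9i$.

|z| = sqrt(a^2 + b^2) = sqrt(9^2 + (-9)^2) = sqrt(162) = sqrt(162)


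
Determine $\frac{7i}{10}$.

Divisor is real, so divide each part by 10:
= 0 + (7/10)i


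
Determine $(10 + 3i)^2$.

(a + bi)^2 = a^2 - b^2 + 2abi
= 10^2 - 3^2 + 2*10*3i
= 91 + 60i


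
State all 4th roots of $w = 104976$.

|w| = 104976, arg(w) = 0°
Root modulus = 104976^(1/4) = 18
Root arguments: θ_k = (0° + 360°k)/4 for k = 0, 1, ..., 3
Roots: 18, 18i, -18, -18i


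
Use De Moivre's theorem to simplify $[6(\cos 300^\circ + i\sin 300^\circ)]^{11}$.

By De Moivre: z^n = r^n(cos(nθ) + i sin(nθ))
= 6^11(cos(11*300°) + i sin(11*300°))
= 362797056(cos 60° + i sin 60°)
= 181398528 + 181398528*sqrt(3)i


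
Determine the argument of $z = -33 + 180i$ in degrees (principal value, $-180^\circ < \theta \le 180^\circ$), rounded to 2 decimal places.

θ = arctan(b/a) = arctan(180/-33) (quadrant-adjusted) = 100.39°


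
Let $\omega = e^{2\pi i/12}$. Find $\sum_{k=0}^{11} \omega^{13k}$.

Let ζ = ω^13 = e^(2πi·13/12). Since 12 ∤ 13, ζ ≠ 1.
Sum = Σ_{k=0}^{11} ζ^k = (ζ^12 - 1)/(ζ - 1) = (ω^{13·12} - 1)/(ζ - 1) = (1 - 1)/(ζ - 1) = 0


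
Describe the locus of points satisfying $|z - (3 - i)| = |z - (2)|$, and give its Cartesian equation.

|z - z1| = |z - z2| means z is equidistant from z1 and z2,
i.e. the perpendicular bisector of the segment from (3, -1) to (2, 0) (midpoint (5/2, -1/2)).
With z = x + yi, square both sides:
(x - 3)^2 + (y - (-1))^2 = (x - 2)^2 + (y - 0)^2
The x^2 and y^2 terms cancel: -2x + 2y = 4 - 10 = -6
Simplify: x - y = 3
Locus: Perpendicular bisector of the segment from (3, -1) to (2, 0): the line x - y = 3


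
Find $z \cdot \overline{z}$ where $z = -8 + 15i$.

z * conjugate(z) = |z|^2 = a^2 + b^2
= (-8)^2 + 15^2 = 289


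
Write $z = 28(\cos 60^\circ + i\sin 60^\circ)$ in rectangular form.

a = r cos θ = 28 * 1/2 = 14
b = r sin θ = 28 * sqrt(3)/2 = 14*sqrt(3)
z = 14 + 14*sqrt(3)i


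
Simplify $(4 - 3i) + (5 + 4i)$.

(4 + 5) + (-3 + 4)i = 9 + i


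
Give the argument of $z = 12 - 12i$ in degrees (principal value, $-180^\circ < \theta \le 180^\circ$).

θ = arctan(b/a) = arctan(-12/12) (quadrant-adjusted) = -45°


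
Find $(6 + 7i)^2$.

(a + bi)^2 = a^2 - b^2 + 2abi
= 6^2 - 7^2 + 2*6*7i
= -13 + 84i


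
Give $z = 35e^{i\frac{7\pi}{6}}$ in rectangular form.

a = r cos θ = 35 * -sqrt(3)/2 = -35*sqrt(3)/2
b = r sin θ = 35 * -1/2 = -35/2
z = -35*sqrt(3)/2 - (35/2)i


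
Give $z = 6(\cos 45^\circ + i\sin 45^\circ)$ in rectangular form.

a = r cos θ = 6 * sqrt(2)/2 = 3*sqrt(2)
b = r sin θ = 6 * sqrt(2)/2 = 3*sqrt(2)
z = 3*sqrt(2) + 3*sqrt(2)i


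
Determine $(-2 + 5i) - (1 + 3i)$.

(-2 - 1) + (5 - 3)i = -3 + 2i


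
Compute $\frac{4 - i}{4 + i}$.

Multiply numerator and denominator by conjugate (4 - i):
= (4 - i)(4 - i) / (4^2 + 1^2)
= (15 - 8i) / 17
= 15/17 - (8/17)i


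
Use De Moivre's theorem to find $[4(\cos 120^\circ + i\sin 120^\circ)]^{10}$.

By De Moivre: z^n = r^n(cos(nθ) + i sin(nθ))
= 4^10(cos(10*120°) + i sin(10*120°))
= 1048576(cos 120° + i sin 120°)
= -524288 + 524288*sqrt(3)i


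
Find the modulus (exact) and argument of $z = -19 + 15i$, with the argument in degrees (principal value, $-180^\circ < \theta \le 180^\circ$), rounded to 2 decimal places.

|z| = sqrt((-19)^2 + 15^2) = sqrt(586)
arg(z) = arctan(b/a) = arctan(15/-19) (quadrant-adjusted) = 141.71°


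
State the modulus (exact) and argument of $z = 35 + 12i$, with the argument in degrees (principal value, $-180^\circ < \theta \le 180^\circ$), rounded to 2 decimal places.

|z| = sqrt(35^2 + 12^2) = 37
arg(z) = arctan(b/a) = arctan(12/35) (quadrant-adjusted) = 18.92°


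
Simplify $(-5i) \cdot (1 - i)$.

(a1*a2 - b1*b2) + (a1*b2 + b1*a2)i
= (0 - 5) + (0 + (-5))i
= -5 - 5i


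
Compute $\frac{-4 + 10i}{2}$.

Divisor is real, so divide each part by 2:
= -2 + 5i


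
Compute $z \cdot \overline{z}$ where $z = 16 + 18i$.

z * conjugate(z) = |z|^2 = a^2 + b^2
= 16^2 + 18^2 = 580


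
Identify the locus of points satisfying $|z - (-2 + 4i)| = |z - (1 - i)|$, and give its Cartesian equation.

|z - z1| = |z - z2| means z is equidistant from z1 and z2,
i.e. the perpendicular bisector of the segment from (-2, 4) to (1, -1) (midpoint (-1/2, 3/2)).
With z = x + yi, square both sides:
(x - (-2))^2 + (y - 4)^2 = (x - 1)^2 + (y - (-1))^2
The x^2 and y^2 terms cancel: 6x + (-10)y = 2 - 20 = -18
Simplify: 3x - 5y = -9
Locus: Perpendicular bisector of the segment from (-2, 4) to (1, -1): the line 3x - 5y = -9


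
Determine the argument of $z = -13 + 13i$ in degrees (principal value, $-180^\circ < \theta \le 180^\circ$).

θ = arctan(b/a) = arctan(13/-13) (quadrant-adjusted) = 135°


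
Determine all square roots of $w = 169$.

|w| = 169, arg(w) = 0°
Root modulus = 169^(1/2) = 13
Root arguments: θ_k = (0° + 360°k)/2 for k = 0, 1, ..., 1
Roots: 13, -13


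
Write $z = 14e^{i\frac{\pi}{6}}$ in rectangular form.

a = r cos θ = 14 * sqrt(3)/2 = 7*sqrt(3)
b = r sin θ = 14 * 1/2 = 7
z = 7*sqrt(3) + 7i


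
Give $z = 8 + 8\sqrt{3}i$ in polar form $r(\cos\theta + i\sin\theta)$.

r = |z| = sqrt(a^2 + b^2) = sqrt((8)^2 + (8*sqrt(3))^2) = sqrt(64 + 192) = sqrt(256) = 16
θ = arctan(b/a) = arctan(13.8564/8) (quadrant-adjusted) = 60°
z = 16(cos 60° + i sin 60°)


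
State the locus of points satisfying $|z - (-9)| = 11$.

|z - z0| = r describes a circle centered at z0 with radius r
Here z0 = -9 and r = 11
Locus: Circle centered at (-9, 0) with radius 11


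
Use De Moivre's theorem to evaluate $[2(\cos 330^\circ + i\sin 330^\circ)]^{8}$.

By De Moivre: z^n = r^n(cos(nθ) + i sin(nθ))
= 2^8(cos(8*330°) + i sin(8*330°))
= 256(cos 120° + i sin 120°)
= -128 + 128*sqrt(3)i


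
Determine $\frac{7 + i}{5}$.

Divisor is real, so divide each part by 5:
= 7/5 + (1/5)i


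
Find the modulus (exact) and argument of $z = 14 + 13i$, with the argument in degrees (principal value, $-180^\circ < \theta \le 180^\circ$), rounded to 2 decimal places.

|z| = sqrt(14^2 + 13^2) = sqrt(365)
arg(z) = arctan(b/a) = arctan(13/14) (quadrant-adjusted) = 42.88°


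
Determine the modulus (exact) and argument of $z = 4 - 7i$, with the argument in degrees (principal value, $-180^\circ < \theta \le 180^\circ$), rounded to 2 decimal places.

|z| = sqrt(4^2 + (-7)^2) = sqrt(65)
arg(z) = arctan(b/a) = arctan(-7/4) (quadrant-adjusted) = -60.26°


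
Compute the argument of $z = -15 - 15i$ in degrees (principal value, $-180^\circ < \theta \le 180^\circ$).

θ = arctan(b/a) = arctan(-15/-15) (quadrant-adjusted) = -135°


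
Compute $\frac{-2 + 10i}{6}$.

Divisor is real, so divide each part by 6:
= -1/3 + (5/3)i


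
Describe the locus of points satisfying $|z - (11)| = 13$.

|z - z0| = r describes a circle centered at z0 with radius r
Here z0 = 11 and r = 13
Locus: Circle centered at (11, 0) with radius 13


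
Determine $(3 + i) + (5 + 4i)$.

(3 + 5) + (1 + 4)i = 8 + 5i


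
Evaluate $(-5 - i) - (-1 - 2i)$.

(-5 - (-1)) + (-1 - (-2))i = -4 + i


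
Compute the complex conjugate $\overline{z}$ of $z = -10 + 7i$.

If z = a + bi, then conjugate(z) = a - bi
conjugate(-10 + 7i) = -10 - 7i


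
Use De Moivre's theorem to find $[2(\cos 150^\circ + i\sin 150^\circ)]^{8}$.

By De Moivre: z^n = r^n(cos(nθ) + i sin(nθ))
= 2^8(cos(8*150°) + i sin(8*150°))
= 256(cos 120° + i sin 120°)
= -128 + 128*sqrt(3)i


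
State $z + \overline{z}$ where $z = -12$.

z + conjugate(z) = (a + bi) + (a - bi) = 2a
= 2 * (-12) = -24


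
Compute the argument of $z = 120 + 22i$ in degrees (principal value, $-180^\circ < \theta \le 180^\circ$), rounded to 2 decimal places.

θ = arctan(b/a) = arctan(22/120) (quadrant-adjusted) = 10.39°


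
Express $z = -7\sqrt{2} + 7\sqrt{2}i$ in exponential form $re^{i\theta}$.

r = |z| = sqrt((-7*sqrt(2))^2 + (7*sqrt(2))^2) = sqrt(98 + 98) = sqrt(196) = 14
θ = arctan(b/a) = arctan(9.8995/-9.8995) (quadrant-adjusted) = 135° = 3π/4
z = 14e^(i*3π/4)
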